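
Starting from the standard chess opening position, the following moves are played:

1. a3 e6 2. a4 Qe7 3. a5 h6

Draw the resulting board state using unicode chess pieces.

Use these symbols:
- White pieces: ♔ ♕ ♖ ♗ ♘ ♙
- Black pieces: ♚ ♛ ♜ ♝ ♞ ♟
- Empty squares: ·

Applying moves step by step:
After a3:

♜ ♞ ♝ ♛ ♚ ♝ ♞ ♜
♟ ♟ ♟ ♟ ♟ ♟ ♟ ♟
· · · · · · · ·
· · · · · · · ·
· · · · · · · ·
♙ · · · · · · ·
· ♙ ♙ ♙ ♙ ♙ ♙ ♙
♖ ♘ ♗ ♕ ♔ ♗ ♘ ♖


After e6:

♜ ♞ ♝ ♛ ♚ ♝ ♞ ♜
♟ ♟ ♟ ♟ · ♟ ♟ ♟
· · · · ♟ · · ·
· · · · · · · ·
· · · · · · · ·
♙ · · · · · · ·
· ♙ ♙ ♙ ♙ ♙ ♙ ♙
♖ ♘ ♗ ♕ ♔ ♗ ♘ ♖


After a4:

♜ ♞ ♝ ♛ ♚ ♝ ♞ ♜
♟ ♟ ♟ ♟ · ♟ ♟ ♟
· · · · ♟ · · ·
· · · · · · · ·
♙ · · · · · · ·
· · · · · · · ·
· ♙ ♙ ♙ ♙ ♙ ♙ ♙
♖ ♘ ♗ ♕ ♔ ♗ ♘ ♖


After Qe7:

♜ ♞ ♝ · ♚ ♝ ♞ ♜
♟ ♟ ♟ ♟ ♛ ♟ ♟ ♟
· · · · ♟ · · ·
· · · · · · · ·
♙ · · · · · · ·
· · · · · · · ·
· ♙ ♙ ♙ ♙ ♙ ♙ ♙
♖ ♘ ♗ ♕ ♔ ♗ ♘ ♖


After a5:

♜ ♞ ♝ · ♚ ♝ ♞ ♜
♟ ♟ ♟ ♟ ♛ ♟ ♟ ♟
· · · · ♟ · · ·
♙ · · · · · · ·
· · · · · · · ·
· · · · · · · ·
· ♙ ♙ ♙ ♙ ♙ ♙ ♙
♖ ♘ ♗ ♕ ♔ ♗ ♘ ♖


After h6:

♜ ♞ ♝ · ♚ ♝ ♞ ♜
♟ ♟ ♟ ♟ ♛ ♟ ♟ ·
· · · · ♟ · · ♟
♙ · · · · · · ·
· · · · · · · ·
· · · · · · · ·
· ♙ ♙ ♙ ♙ ♙ ♙ ♙
♖ ♘ ♗ ♕ ♔ ♗ ♘ ♖



  a b c d e f g h
  ─────────────────
8│♜ ♞ ♝ · ♚ ♝ ♞ ♜│8
7│♟ ♟ ♟ ♟ ♛ ♟ ♟ ·│7
6│· · · · ♟ · · ♟│6
5│♙ · · · · · · ·│5
4│· · · · · · · ·│4
3│· · · · · · · ·│3
2│· ♙ ♙ ♙ ♙ ♙ ♙ ♙│2
1│♖ ♘ ♗ ♕ ♔ ♗ ♘ ♖│1
  ─────────────────
  a b c d e f g h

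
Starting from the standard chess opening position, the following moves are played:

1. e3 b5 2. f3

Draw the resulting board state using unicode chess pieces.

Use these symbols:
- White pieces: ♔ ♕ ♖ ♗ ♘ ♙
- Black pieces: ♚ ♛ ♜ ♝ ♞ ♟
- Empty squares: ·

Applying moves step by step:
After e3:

♜ ♞ ♝ ♛ ♚ ♝ ♞ ♜
♟ ♟ ♟ ♟ ♟ ♟ ♟ ♟
· · · · · · · ·
· · · · · · · ·
· · · · · · · ·
· · · · ♙ · · ·
♙ ♙ ♙ ♙ · ♙ ♙ ♙
♖ ♘ ♗ ♕ ♔ ♗ ♘ ♖


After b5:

♜ ♞ ♝ ♛ ♚ ♝ ♞ ♜
♟ · ♟ ♟ ♟ ♟ ♟ ♟
· · · · · · · ·
· ♟ · · · · · ·
· · · · · · · ·
· · · · ♙ · · ·
♙ ♙ ♙ ♙ · ♙ ♙ ♙
♖ ♘ ♗ ♕ ♔ ♗ ♘ ♖


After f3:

♜ ♞ ♝ ♛ ♚ ♝ ♞ ♜
♟ · ♟ ♟ ♟ ♟ ♟ ♟
· · · · · · · ·
· ♟ · · · · · ·
· · · · · · · ·
· · · · ♙ ♙ · ·
♙ ♙ ♙ ♙ · · ♙ ♙
♖ ♘ ♗ ♕ ♔ ♗ ♘ ♖



  a b c d e f g h
  ─────────────────
8│♜ ♞ ♝ ♛ ♚ ♝ ♞ ♜│8
7│♟ · ♟ ♟ ♟ ♟ ♟ ♟│7
6│· · · · · · · ·│6
5│· ♟ · · · · · ·│5
4│· · · · · · · ·│4
3│· · · · ♙ ♙ · ·│3
2│♙ ♙ ♙ ♙ · · ♙ ♙│2
1│♖ ♘ ♗ ♕ ♔ ♗ ♘ ♖│1
  ─────────────────
  a b c d e f g h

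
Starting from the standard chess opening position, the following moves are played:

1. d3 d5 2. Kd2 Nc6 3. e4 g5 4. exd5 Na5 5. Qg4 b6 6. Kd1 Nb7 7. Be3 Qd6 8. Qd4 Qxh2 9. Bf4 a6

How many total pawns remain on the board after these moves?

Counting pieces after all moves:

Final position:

  a b c d e f g h
  ─────────────────
8│♜ · ♝ · ♚ ♝ ♞ ♜│8
7│· ♞ ♟ · ♟ ♟ · ♟│7
6│♟ ♟ · · · · · ·│6
5│· · · ♙ · · ♟ ·│5
4│· · · ♕ · ♗ · ·│4
3│· · · ♙ · · · ·│3
2│♙ ♙ ♙ · · ♙ ♙ ♛│2
1│♖ ♘ · ♔ · ♗ ♘ ♖│1
  ─────────────────
  a b c d e f g h


14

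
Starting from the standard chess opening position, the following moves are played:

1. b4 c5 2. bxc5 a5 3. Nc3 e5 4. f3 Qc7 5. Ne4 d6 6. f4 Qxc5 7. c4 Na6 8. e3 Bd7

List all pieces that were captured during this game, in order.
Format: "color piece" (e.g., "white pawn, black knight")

Tracking captures:
  bxc5: captured black pawn
  Qxc5: captured white pawn

black pawn, white pawn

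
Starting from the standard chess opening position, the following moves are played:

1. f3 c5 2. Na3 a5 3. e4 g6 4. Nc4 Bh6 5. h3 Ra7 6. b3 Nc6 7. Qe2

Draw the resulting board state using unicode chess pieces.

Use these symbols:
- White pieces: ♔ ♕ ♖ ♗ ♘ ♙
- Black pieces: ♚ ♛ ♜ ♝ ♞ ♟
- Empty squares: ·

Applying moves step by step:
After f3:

♜ ♞ ♝ ♛ ♚ ♝ ♞ ♜
♟ ♟ ♟ ♟ ♟ ♟ ♟ ♟
· · · · · · · ·
· · · · · · · ·
· · · · · · · ·
· · · · · ♙ · ·
♙ ♙ ♙ ♙ ♙ · ♙ ♙
♖ ♘ ♗ ♕ ♔ ♗ ♘ ♖


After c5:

♜ ♞ ♝ ♛ ♚ ♝ ♞ ♜
♟ ♟ · ♟ ♟ ♟ ♟ ♟
· · · · · · · ·
· · ♟ · · · · ·
· · · · · · · ·
· · · · · ♙ · ·
♙ ♙ ♙ ♙ ♙ · ♙ ♙
♖ ♘ ♗ ♕ ♔ ♗ ♘ ♖


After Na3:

♜ ♞ ♝ ♛ ♚ ♝ ♞ ♜
♟ ♟ · ♟ ♟ ♟ ♟ ♟
· · · · · · · ·
· · ♟ · · · · ·
· · · · · · · ·
♘ · · · · ♙ · ·
♙ ♙ ♙ ♙ ♙ · ♙ ♙
♖ · ♗ ♕ ♔ ♗ ♘ ♖


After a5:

♜ ♞ ♝ ♛ ♚ ♝ ♞ ♜
· ♟ · ♟ ♟ ♟ ♟ ♟
· · · · · · · ·
♟ · ♟ · · · · ·
· · · · · · · ·
♘ · · · · ♙ · ·
♙ ♙ ♙ ♙ ♙ · ♙ ♙
♖ · ♗ ♕ ♔ ♗ ♘ ♖


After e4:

♜ ♞ ♝ ♛ ♚ ♝ ♞ ♜
· ♟ · ♟ ♟ ♟ ♟ ♟
· · · · · · · ·
♟ · ♟ · · · · ·
· · · · ♙ · · ·
♘ · · · · ♙ · ·
♙ ♙ ♙ ♙ · · ♙ ♙
♖ · ♗ ♕ ♔ ♗ ♘ ♖


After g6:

♜ ♞ ♝ ♛ ♚ ♝ ♞ ♜
· ♟ · ♟ ♟ ♟ · ♟
· · · · · · ♟ ·
♟ · ♟ · · · · ·
· · · · ♙ · · ·
♘ · · · · ♙ · ·
♙ ♙ ♙ ♙ · · ♙ ♙
♖ · ♗ ♕ ♔ ♗ ♘ ♖


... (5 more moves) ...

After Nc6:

· · ♝ ♛ ♚ · ♞ ♜
♜ ♟ · ♟ ♟ ♟ · ♟
· · ♞ · · · ♟ ♝
♟ · ♟ · · · · ·
· · ♘ · ♙ · · ·
· ♙ · · · ♙ · ♙
♙ · ♙ ♙ · · ♙ ·
♖ · ♗ ♕ ♔ ♗ ♘ ♖


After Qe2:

· · ♝ ♛ ♚ · ♞ ♜
♜ ♟ · ♟ ♟ ♟ · ♟
· · ♞ · · · ♟ ♝
♟ · ♟ · · · · ·
· · ♘ · ♙ · · ·
· ♙ · · · ♙ · ♙
♙ · ♙ ♙ ♕ · ♙ ·
♖ · ♗ · ♔ ♗ ♘ ♖



  a b c d e f g h
  ─────────────────
8│· · ♝ ♛ ♚ · ♞ ♜│8
7│♜ ♟ · ♟ ♟ ♟ · ♟│7
6│· · ♞ · · · ♟ ♝│6
5│♟ · ♟ · · · · ·│5
4│· · ♘ · ♙ · · ·│4
3│· ♙ · · · ♙ · ♙│3
2│♙ · ♙ ♙ ♕ · ♙ ·│2
1│♖ · ♗ · ♔ ♗ ♘ ♖│1
  ─────────────────
  a b c d e f g h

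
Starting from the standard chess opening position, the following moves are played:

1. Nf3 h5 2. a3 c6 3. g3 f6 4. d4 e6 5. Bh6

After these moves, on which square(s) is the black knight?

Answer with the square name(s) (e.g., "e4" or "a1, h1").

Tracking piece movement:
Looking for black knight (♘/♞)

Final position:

  a b c d e f g h
  ─────────────────
8│♜ ♞ ♝ ♛ ♚ ♝ ♞ ♜│8
7│♟ ♟ · ♟ · · ♟ ·│7
6│· · ♟ · ♟ ♟ · ♗│6
5│· · · · · · · ♟│5
4│· · · ♙ · · · ·│4
3│♙ · · · · ♘ ♙ ·│3
2│· ♙ ♙ · ♙ ♙ · ♙│2
1│♖ ♘ · ♕ ♔ ♗ · ♖│1
  ─────────────────
  a b c d e f g h


b8, g8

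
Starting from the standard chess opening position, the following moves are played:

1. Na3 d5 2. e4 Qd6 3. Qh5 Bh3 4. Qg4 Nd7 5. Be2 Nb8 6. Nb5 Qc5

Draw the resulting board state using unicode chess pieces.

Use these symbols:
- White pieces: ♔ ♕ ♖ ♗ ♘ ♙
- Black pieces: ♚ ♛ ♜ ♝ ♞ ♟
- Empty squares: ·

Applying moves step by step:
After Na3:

♜ ♞ ♝ ♛ ♚ ♝ ♞ ♜
♟ ♟ ♟ ♟ ♟ ♟ ♟ ♟
· · · · · · · ·
· · · · · · · ·
· · · · · · · ·
♘ · · · · · · ·
♙ ♙ ♙ ♙ ♙ ♙ ♙ ♙
♖ · ♗ ♕ ♔ ♗ ♘ ♖


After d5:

♜ ♞ ♝ ♛ ♚ ♝ ♞ ♜
♟ ♟ ♟ · ♟ ♟ ♟ ♟
· · · · · · · ·
· · · ♟ · · · ·
· · · · · · · ·
♘ · · · · · · ·
♙ ♙ ♙ ♙ ♙ ♙ ♙ ♙
♖ · ♗ ♕ ♔ ♗ ♘ ♖


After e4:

♜ ♞ ♝ ♛ ♚ ♝ ♞ ♜
♟ ♟ ♟ · ♟ ♟ ♟ ♟
· · · · · · · ·
· · · ♟ · · · ·
· · · · ♙ · · ·
♘ · · · · · · ·
♙ ♙ ♙ ♙ · ♙ ♙ ♙
♖ · ♗ ♕ ♔ ♗ ♘ ♖


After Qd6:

♜ ♞ ♝ · ♚ ♝ ♞ ♜
♟ ♟ ♟ · ♟ ♟ ♟ ♟
· · · ♛ · · · ·
· · · ♟ · · · ·
· · · · ♙ · · ·
♘ · · · · · · ·
♙ ♙ ♙ ♙ · ♙ ♙ ♙
♖ · ♗ ♕ ♔ ♗ ♘ ♖


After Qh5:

♜ ♞ ♝ · ♚ ♝ ♞ ♜
♟ ♟ ♟ · ♟ ♟ ♟ ♟
· · · ♛ · · · ·
· · · ♟ · · · ♕
· · · · ♙ · · ·
♘ · · · · · · ·
♙ ♙ ♙ ♙ · ♙ ♙ ♙
♖ · ♗ · ♔ ♗ ♘ ♖


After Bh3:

♜ ♞ · · ♚ ♝ ♞ ♜
♟ ♟ ♟ · ♟ ♟ ♟ ♟
· · · ♛ · · · ·
· · · ♟ · · · ♕
· · · · ♙ · · ·
♘ · · · · · · ♝
♙ ♙ ♙ ♙ · ♙ ♙ ♙
♖ · ♗ · ♔ ♗ ♘ ♖


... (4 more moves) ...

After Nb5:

♜ ♞ · · ♚ ♝ ♞ ♜
♟ ♟ ♟ · ♟ ♟ ♟ ♟
· · · ♛ · · · ·
· ♘ · ♟ · · · ·
· · · · ♙ · ♕ ·
· · · · · · · ♝
♙ ♙ ♙ ♙ ♗ ♙ ♙ ♙
♖ · ♗ · ♔ · ♘ ♖


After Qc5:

♜ ♞ · · ♚ ♝ ♞ ♜
♟ ♟ ♟ · ♟ ♟ ♟ ♟
· · · · · · · ·
· ♘ ♛ ♟ · · · ·
· · · · ♙ · ♕ ·
· · · · · · · ♝
♙ ♙ ♙ ♙ ♗ ♙ ♙ ♙
♖ · ♗ · ♔ · ♘ ♖



  a b c d e f g h
  ─────────────────
8│♜ ♞ · · ♚ ♝ ♞ ♜│8
7│♟ ♟ ♟ · ♟ ♟ ♟ ♟│7
6│· · · · · · · ·│6
5│· ♘ ♛ ♟ · · · ·│5
4│· · · · ♙ · ♕ ·│4
3│· · · · · · · ♝│3
2│♙ ♙ ♙ ♙ ♗ ♙ ♙ ♙│2
1│♖ · ♗ · ♔ · ♘ ♖│1
  ─────────────────
  a b c d e f g h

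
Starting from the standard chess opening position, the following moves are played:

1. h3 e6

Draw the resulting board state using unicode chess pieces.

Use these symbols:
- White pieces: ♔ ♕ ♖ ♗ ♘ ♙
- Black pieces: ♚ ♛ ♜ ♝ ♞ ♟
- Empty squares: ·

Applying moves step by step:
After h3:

♜ ♞ ♝ ♛ ♚ ♝ ♞ ♜
♟ ♟ ♟ ♟ ♟ ♟ ♟ ♟
· · · · · · · ·
· · · · · · · ·
· · · · · · · ·
· · · · · · · ♙
♙ ♙ ♙ ♙ ♙ ♙ ♙ ·
♖ ♘ ♗ ♕ ♔ ♗ ♘ ♖


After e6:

♜ ♞ ♝ ♛ ♚ ♝ ♞ ♜
♟ ♟ ♟ ♟ · ♟ ♟ ♟
· · · · ♟ · · ·
· · · · · · · ·
· · · · · · · ·
· · · · · · · ♙
♙ ♙ ♙ ♙ ♙ ♙ ♙ ·
♖ ♘ ♗ ♕ ♔ ♗ ♘ ♖



  a b c d e f g h
  ─────────────────
8│♜ ♞ ♝ ♛ ♚ ♝ ♞ ♜│8
7│♟ ♟ ♟ ♟ · ♟ ♟ ♟│7
6│· · · · ♟ · · ·│6
5│· · · · · · · ·│5
4│· · · · · · · ·│4
3│· · · · · · · ♙│3
2│♙ ♙ ♙ ♙ ♙ ♙ ♙ ·│2
1│♖ ♘ ♗ ♕ ♔ ♗ ♘ ♖│1
  ─────────────────
  a b c d e f g h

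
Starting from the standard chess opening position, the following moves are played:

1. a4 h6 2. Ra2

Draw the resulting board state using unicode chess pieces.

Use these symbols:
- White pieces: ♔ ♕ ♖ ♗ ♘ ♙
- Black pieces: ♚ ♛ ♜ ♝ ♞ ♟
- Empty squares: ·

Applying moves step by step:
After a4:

♜ ♞ ♝ ♛ ♚ ♝ ♞ ♜
♟ ♟ ♟ ♟ ♟ ♟ ♟ ♟
· · · · · · · ·
· · · · · · · ·
♙ · · · · · · ·
· · · · · · · ·
· ♙ ♙ ♙ ♙ ♙ ♙ ♙
♖ ♘ ♗ ♕ ♔ ♗ ♘ ♖


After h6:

♜ ♞ ♝ ♛ ♚ ♝ ♞ ♜
♟ ♟ ♟ ♟ ♟ ♟ ♟ ·
· · · · · · · ♟
· · · · · · · ·
♙ · · · · · · ·
· · · · · · · ·
· ♙ ♙ ♙ ♙ ♙ ♙ ♙
♖ ♘ ♗ ♕ ♔ ♗ ♘ ♖


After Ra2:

♜ ♞ ♝ ♛ ♚ ♝ ♞ ♜
♟ ♟ ♟ ♟ ♟ ♟ ♟ ·
· · · · · · · ♟
· · · · · · · ·
♙ · · · · · · ·
· · · · · · · ·
♖ ♙ ♙ ♙ ♙ ♙ ♙ ♙
· ♘ ♗ ♕ ♔ ♗ ♘ ♖



  a b c d e f g h
  ─────────────────
8│♜ ♞ ♝ ♛ ♚ ♝ ♞ ♜│8
7│♟ ♟ ♟ ♟ ♟ ♟ ♟ ·│7
6│· · · · · · · ♟│6
5│· · · · · · · ·│5
4│♙ · · · · · · ·│4
3│· · · · · · · ·│3
2│♖ ♙ ♙ ♙ ♙ ♙ ♙ ♙│2
1│· ♘ ♗ ♕ ♔ ♗ ♘ ♖│1
  ─────────────────
  a b c d e f g h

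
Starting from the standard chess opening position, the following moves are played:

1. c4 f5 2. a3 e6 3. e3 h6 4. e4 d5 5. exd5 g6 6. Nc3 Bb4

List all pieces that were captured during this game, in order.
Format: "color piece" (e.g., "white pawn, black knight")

Tracking captures:
  exd5: captured black pawn

black pawn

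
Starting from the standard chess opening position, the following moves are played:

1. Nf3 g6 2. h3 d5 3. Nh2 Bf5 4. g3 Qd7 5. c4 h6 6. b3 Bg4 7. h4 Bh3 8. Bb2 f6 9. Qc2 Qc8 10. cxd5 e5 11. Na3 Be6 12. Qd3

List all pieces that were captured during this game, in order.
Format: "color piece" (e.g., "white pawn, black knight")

Tracking captures:
  cxd5: captured black pawn

black pawn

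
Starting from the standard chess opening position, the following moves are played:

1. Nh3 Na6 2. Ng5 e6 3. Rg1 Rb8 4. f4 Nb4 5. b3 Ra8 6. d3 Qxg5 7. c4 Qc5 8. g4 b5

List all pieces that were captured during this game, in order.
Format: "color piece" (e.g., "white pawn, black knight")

Tracking captures:
  Qxg5: captured white knight

white knight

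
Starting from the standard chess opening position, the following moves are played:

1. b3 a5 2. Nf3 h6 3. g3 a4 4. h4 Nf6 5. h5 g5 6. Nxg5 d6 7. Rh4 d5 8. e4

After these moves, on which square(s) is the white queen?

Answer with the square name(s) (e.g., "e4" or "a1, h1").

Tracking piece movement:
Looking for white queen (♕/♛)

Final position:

  a b c d e f g h
  ─────────────────
8│♜ ♞ ♝ ♛ ♚ ♝ · ♜│8
7│· ♟ ♟ · ♟ ♟ · ·│7
6│· · · · · ♞ · ♟│6
5│· · · ♟ · · ♘ ♙│5
4│♟ · · · ♙ · · ♖│4
3│· ♙ · · · · ♙ ·│3
2│♙ · ♙ ♙ · ♙ · ·│2
1│♖ ♘ ♗ ♕ ♔ ♗ · ·│1
  ─────────────────
  a b c d e f g h


d1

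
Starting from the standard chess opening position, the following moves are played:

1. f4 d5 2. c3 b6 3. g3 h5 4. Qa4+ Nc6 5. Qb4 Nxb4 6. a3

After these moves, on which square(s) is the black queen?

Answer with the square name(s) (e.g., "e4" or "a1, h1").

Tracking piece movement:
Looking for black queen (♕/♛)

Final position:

  a b c d e f g h
  ─────────────────
8│♜ · ♝ ♛ ♚ ♝ ♞ ♜│8
7│♟ · ♟ · ♟ ♟ ♟ ·│7
6│· ♟ · · · · · ·│6
5│· · · ♟ · · · ♟│5
4│· ♞ · · · ♙ · ·│4
3│♙ · ♙ · · · ♙ ·│3
2│· ♙ · ♙ ♙ · · ♙│2
1│♖ ♘ ♗ · ♔ ♗ ♘ ♖│1
  ─────────────────
  a b c d e f g h


d8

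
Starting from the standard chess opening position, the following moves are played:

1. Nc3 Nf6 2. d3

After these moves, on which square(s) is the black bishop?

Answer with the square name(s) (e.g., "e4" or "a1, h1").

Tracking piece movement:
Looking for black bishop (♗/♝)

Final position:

  a b c d e f g h
  ─────────────────
8│♜ ♞ ♝ ♛ ♚ ♝ · ♜│8
7│♟ ♟ ♟ ♟ ♟ ♟ ♟ ♟│7
6│· · · · · ♞ · ·│6
5│· · · · · · · ·│5
4│· · · · · · · ·│4
3│· · ♘ ♙ · · · ·│3
2│♙ ♙ ♙ · ♙ ♙ ♙ ♙│2
1│♖ · ♗ ♕ ♔ ♗ ♘ ♖│1
  ─────────────────
  a b c d e f g h


c8, f8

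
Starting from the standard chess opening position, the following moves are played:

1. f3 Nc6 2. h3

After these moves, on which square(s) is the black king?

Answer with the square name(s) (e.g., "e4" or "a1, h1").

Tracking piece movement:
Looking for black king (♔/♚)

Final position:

  a b c d e f g h
  ─────────────────
8│♜ · ♝ ♛ ♚ ♝ ♞ ♜│8
7│♟ ♟ ♟ ♟ ♟ ♟ ♟ ♟│7
6│· · ♞ · · · · ·│6
5│· · · · · · · ·│5
4│· · · · · · · ·│4
3│· · · · · ♙ · ♙│3
2│♙ ♙ ♙ ♙ ♙ · ♙ ·│2
1│♖ ♘ ♗ ♕ ♔ ♗ ♘ ♖│1
  ─────────────────
  a b c d e f g h


e8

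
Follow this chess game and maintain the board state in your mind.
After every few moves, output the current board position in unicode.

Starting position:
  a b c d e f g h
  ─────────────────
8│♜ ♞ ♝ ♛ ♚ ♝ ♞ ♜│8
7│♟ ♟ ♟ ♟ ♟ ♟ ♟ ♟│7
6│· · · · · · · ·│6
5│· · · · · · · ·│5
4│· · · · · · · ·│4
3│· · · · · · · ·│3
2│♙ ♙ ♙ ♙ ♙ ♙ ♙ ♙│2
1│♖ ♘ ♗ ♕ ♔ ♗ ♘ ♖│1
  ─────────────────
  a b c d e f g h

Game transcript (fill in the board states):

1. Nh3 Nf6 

  a b c d e f g h
  ─────────────────
8│♜ ♞ ♝ ♛ ♚ ♝ · ♜│8
7│♟ ♟ ♟ ♟ ♟ ♟ ♟ ♟│7
6│· · · · · ♞ · ·│6
5│· · · · · · · ·│5
4│· · · · · · · ·│4
3│· · · · · · · ♘│3
2│♙ ♙ ♙ ♙ ♙ ♙ ♙ ♙│2
1│♖ ♘ ♗ ♕ ♔ ♗ · ♖│1
  ─────────────────
  a b c d e f g h

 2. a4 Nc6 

  a b c d e f g h
  ─────────────────
8│♜ · ♝ ♛ ♚ ♝ · ♜│8
7│♟ ♟ ♟ ♟ ♟ ♟ ♟ ♟│7
6│· · ♞ · · ♞ · ·│6
5│· · · · · · · ·│5
4│♙ · · · · · · ·│4
3│· · · · · · · ♘│3
2│· ♙ ♙ ♙ ♙ ♙ ♙ ♙│2
1│♖ ♘ ♗ ♕ ♔ ♗ · ♖│1
  ─────────────────
  a b c d e f g h

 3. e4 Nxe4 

  a b c d e f g h
  ─────────────────
8│♜ · ♝ ♛ ♚ ♝ · ♜│8
7│♟ ♟ ♟ ♟ ♟ ♟ ♟ ♟│7
6│· · ♞ · · · · ·│6
5│· · · · · · · ·│5
4│♙ · · · ♞ · · ·│4
3│· · · · · · · ♘│3
2│· ♙ ♙ ♙ · ♙ ♙ ♙│2
1│♖ ♘ ♗ ♕ ♔ ♗ · ♖│1
  ─────────────────
  a b c d e f g h

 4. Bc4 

  a b c d e f g h
  ─────────────────
8│♜ · ♝ ♛ ♚ ♝ · ♜│8
7│♟ ♟ ♟ ♟ ♟ ♟ ♟ ♟│7
6│· · ♞ · · · · ·│6
5│· · · · · · · ·│5
4│♙ · ♗ · ♞ · · ·│4
3│· · · · · · · ♘│3
2│· ♙ ♙ ♙ · ♙ ♙ ♙│2
1│♖ ♘ ♗ ♕ ♔ · · ♖│1
  ─────────────────
  a b c d e f g h


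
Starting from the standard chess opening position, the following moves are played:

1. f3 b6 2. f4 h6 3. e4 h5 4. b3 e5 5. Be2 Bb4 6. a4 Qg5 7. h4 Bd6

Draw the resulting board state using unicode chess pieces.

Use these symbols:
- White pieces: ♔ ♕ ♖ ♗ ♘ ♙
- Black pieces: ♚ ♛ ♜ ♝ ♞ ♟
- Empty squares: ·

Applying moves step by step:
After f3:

♜ ♞ ♝ ♛ ♚ ♝ ♞ ♜
♟ ♟ ♟ ♟ ♟ ♟ ♟ ♟
· · · · · · · ·
· · · · · · · ·
· · · · · · · ·
· · · · · ♙ · ·
♙ ♙ ♙ ♙ ♙ · ♙ ♙
♖ ♘ ♗ ♕ ♔ ♗ ♘ ♖


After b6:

♜ ♞ ♝ ♛ ♚ ♝ ♞ ♜
♟ · ♟ ♟ ♟ ♟ ♟ ♟
· ♟ · · · · · ·
· · · · · · · ·
· · · · · · · ·
· · · · · ♙ · ·
♙ ♙ ♙ ♙ ♙ · ♙ ♙
♖ ♘ ♗ ♕ ♔ ♗ ♘ ♖


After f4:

♜ ♞ ♝ ♛ ♚ ♝ ♞ ♜
♟ · ♟ ♟ ♟ ♟ ♟ ♟
· ♟ · · · · · ·
· · · · · · · ·
· · · · · ♙ · ·
· · · · · · · ·
♙ ♙ ♙ ♙ ♙ · ♙ ♙
♖ ♘ ♗ ♕ ♔ ♗ ♘ ♖


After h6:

♜ ♞ ♝ ♛ ♚ ♝ ♞ ♜
♟ · ♟ ♟ ♟ ♟ ♟ ·
· ♟ · · · · · ♟
· · · · · · · ·
· · · · · ♙ · ·
· · · · · · · ·
♙ ♙ ♙ ♙ ♙ · ♙ ♙
♖ ♘ ♗ ♕ ♔ ♗ ♘ ♖


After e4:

♜ ♞ ♝ ♛ ♚ ♝ ♞ ♜
♟ · ♟ ♟ ♟ ♟ ♟ ·
· ♟ · · · · · ♟
· · · · · · · ·
· · · · ♙ ♙ · ·
· · · · · · · ·
♙ ♙ ♙ ♙ · · ♙ ♙
♖ ♘ ♗ ♕ ♔ ♗ ♘ ♖


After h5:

♜ ♞ ♝ ♛ ♚ ♝ ♞ ♜
♟ · ♟ ♟ ♟ ♟ ♟ ·
· ♟ · · · · · ·
· · · · · · · ♟
· · · · ♙ ♙ · ·
· · · · · · · ·
♙ ♙ ♙ ♙ · · ♙ ♙
♖ ♘ ♗ ♕ ♔ ♗ ♘ ♖


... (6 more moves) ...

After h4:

♜ ♞ ♝ · ♚ · ♞ ♜
♟ · ♟ ♟ · ♟ ♟ ·
· ♟ · · · · · ·
· · · · ♟ · ♛ ♟
♙ ♝ · · ♙ ♙ · ♙
· ♙ · · · · · ·
· · ♙ ♙ ♗ · ♙ ·
♖ ♘ ♗ ♕ ♔ · ♘ ♖


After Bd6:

♜ ♞ ♝ · ♚ · ♞ ♜
♟ · ♟ ♟ · ♟ ♟ ·
· ♟ · ♝ · · · ·
· · · · ♟ · ♛ ♟
♙ · · · ♙ ♙ · ♙
· ♙ · · · · · ·
· · ♙ ♙ ♗ · ♙ ·
♖ ♘ ♗ ♕ ♔ · ♘ ♖



  a b c d e f g h
  ─────────────────
8│♜ ♞ ♝ · ♚ · ♞ ♜│8
7│♟ · ♟ ♟ · ♟ ♟ ·│7
6│· ♟ · ♝ · · · ·│6
5│· · · · ♟ · ♛ ♟│5
4│♙ · · · ♙ ♙ · ♙│4
3│· ♙ · · · · · ·│3
2│· · ♙ ♙ ♗ · ♙ ·│2
1│♖ ♘ ♗ ♕ ♔ · ♘ ♖│1
  ─────────────────
  a b c d e f g h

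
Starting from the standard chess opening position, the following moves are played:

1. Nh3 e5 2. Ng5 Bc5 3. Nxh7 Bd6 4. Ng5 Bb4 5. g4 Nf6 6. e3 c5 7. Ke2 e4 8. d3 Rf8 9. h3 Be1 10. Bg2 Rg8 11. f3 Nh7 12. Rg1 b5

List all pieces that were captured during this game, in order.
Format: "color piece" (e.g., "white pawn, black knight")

Tracking captures:
  Nxh7: captured black pawn

black pawn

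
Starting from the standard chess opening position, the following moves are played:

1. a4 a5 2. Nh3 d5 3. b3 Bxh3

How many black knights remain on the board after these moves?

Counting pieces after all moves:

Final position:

  a b c d e f g h
  ─────────────────
8│♜ ♞ · ♛ ♚ ♝ ♞ ♜│8
7│· ♟ ♟ · ♟ ♟ ♟ ♟│7
6│· · · · · · · ·│6
5│♟ · · ♟ · · · ·│5
4│♙ · · · · · · ·│4
3│· ♙ · · · · · ♝│3
2│· · ♙ ♙ ♙ ♙ ♙ ♙│2
1│♖ ♘ ♗ ♕ ♔ ♗ · ♖│1
  ─────────────────
  a b c d e f g h


2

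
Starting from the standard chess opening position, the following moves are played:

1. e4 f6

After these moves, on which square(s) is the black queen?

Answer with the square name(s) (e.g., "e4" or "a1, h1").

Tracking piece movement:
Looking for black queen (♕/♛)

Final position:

  a b c d e f g h
  ─────────────────
8│♜ ♞ ♝ ♛ ♚ ♝ ♞ ♜│8
7│♟ ♟ ♟ ♟ ♟ · ♟ ♟│7
6│· · · · · ♟ · ·│6
5│· · · · · · · ·│5
4│· · · · ♙ · · ·│4
3│· · · · · · · ·│3
2│♙ ♙ ♙ ♙ · ♙ ♙ ♙│2
1│♖ ♘ ♗ ♕ ♔ ♗ ♘ ♖│1
  ─────────────────
  a b c d e f g h


d8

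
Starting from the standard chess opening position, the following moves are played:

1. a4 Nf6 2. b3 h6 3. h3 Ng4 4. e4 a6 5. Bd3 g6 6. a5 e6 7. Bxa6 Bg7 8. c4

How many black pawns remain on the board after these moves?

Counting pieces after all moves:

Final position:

  a b c d e f g h
  ─────────────────
8│♜ ♞ ♝ ♛ ♚ · · ♜│8
7│· ♟ ♟ ♟ · ♟ ♝ ·│7
6│♗ · · · ♟ · ♟ ♟│6
5│♙ · · · · · · ·│5
4│· · ♙ · ♙ · ♞ ·│4
3│· ♙ · · · · · ♙│3
2│· · · ♙ · ♙ ♙ ·│2
1│♖ ♘ ♗ ♕ ♔ · ♘ ♖│1
  ─────────────────
  a b c d e f g h


7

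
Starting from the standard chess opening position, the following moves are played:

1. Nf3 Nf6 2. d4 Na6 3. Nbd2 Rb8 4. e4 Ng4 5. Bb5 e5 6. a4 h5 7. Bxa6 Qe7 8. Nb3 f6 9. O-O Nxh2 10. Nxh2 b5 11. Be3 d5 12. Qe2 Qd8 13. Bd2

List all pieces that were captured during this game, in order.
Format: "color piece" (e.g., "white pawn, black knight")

Tracking captures:
  Bxa6: captured black knight
  Nxh2: captured white pawn
  Nxh2: captured black knight

black knight, white pawn, black knight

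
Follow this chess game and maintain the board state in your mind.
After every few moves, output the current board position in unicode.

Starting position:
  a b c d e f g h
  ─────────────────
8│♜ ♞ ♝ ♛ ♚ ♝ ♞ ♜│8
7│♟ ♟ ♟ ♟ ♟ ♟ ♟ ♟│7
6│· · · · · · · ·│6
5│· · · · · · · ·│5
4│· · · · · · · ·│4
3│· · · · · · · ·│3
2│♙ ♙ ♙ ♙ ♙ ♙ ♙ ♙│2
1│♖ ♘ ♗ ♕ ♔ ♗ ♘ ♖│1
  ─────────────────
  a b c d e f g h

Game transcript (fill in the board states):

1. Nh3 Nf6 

  a b c d e f g h
  ─────────────────
8│♜ ♞ ♝ ♛ ♚ ♝ · ♜│8
7│♟ ♟ ♟ ♟ ♟ ♟ ♟ ♟│7
6│· · · · · ♞ · ·│6
5│· · · · · · · ·│5
4│· · · · · · · ·│4
3│· · · · · · · ♘│3
2│♙ ♙ ♙ ♙ ♙ ♙ ♙ ♙│2
1│♖ ♘ ♗ ♕ ♔ ♗ · ♖│1
  ─────────────────
  a b c d e f g h

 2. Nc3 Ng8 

  a b c d e f g h
  ─────────────────
8│♜ ♞ ♝ ♛ ♚ ♝ ♞ ♜│8
7│♟ ♟ ♟ ♟ ♟ ♟ ♟ ♟│7
6│· · · · · · · ·│6
5│· · · · · · · ·│5
4│· · · · · · · ·│4
3│· · ♘ · · · · ♘│3
2│♙ ♙ ♙ ♙ ♙ ♙ ♙ ♙│2
1│♖ · ♗ ♕ ♔ ♗ · ♖│1
  ─────────────────
  a b c d e f g h

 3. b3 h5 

  a b c d e f g h
  ─────────────────
8│♜ ♞ ♝ ♛ ♚ ♝ ♞ ♜│8
7│♟ ♟ ♟ ♟ ♟ ♟ ♟ ·│7
6│· · · · · · · ·│6
5│· · · · · · · ♟│5
4│· · · · · · · ·│4
3│· ♙ ♘ · · · · ♘│3
2│♙ · ♙ ♙ ♙ ♙ ♙ ♙│2
1│♖ · ♗ ♕ ♔ ♗ · ♖│1
  ─────────────────
  a b c d e f g h

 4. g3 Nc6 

  a b c d e f g h
  ─────────────────
8│♜ · ♝ ♛ ♚ ♝ ♞ ♜│8
7│♟ ♟ ♟ ♟ ♟ ♟ ♟ ·│7
6│· · ♞ · · · · ·│6
5│· · · · · · · ♟│5
4│· · · · · · · ·│4
3│· ♙ ♘ · · · ♙ ♘│3
2│♙ · ♙ ♙ ♙ ♙ · ♙│2
1│♖ · ♗ ♕ ♔ ♗ · ♖│1
  ─────────────────
  a b c d e f g h



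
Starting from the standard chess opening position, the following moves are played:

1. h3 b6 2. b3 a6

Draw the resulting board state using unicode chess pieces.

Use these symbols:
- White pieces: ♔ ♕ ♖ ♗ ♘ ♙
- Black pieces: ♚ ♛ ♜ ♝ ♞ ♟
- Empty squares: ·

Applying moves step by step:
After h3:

♜ ♞ ♝ ♛ ♚ ♝ ♞ ♜
♟ ♟ ♟ ♟ ♟ ♟ ♟ ♟
· · · · · · · ·
· · · · · · · ·
· · · · · · · ·
· · · · · · · ♙
♙ ♙ ♙ ♙ ♙ ♙ ♙ ·
♖ ♘ ♗ ♕ ♔ ♗ ♘ ♖


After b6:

♜ ♞ ♝ ♛ ♚ ♝ ♞ ♜
♟ · ♟ ♟ ♟ ♟ ♟ ♟
· ♟ · · · · · ·
· · · · · · · ·
· · · · · · · ·
· · · · · · · ♙
♙ ♙ ♙ ♙ ♙ ♙ ♙ ·
♖ ♘ ♗ ♕ ♔ ♗ ♘ ♖


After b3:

♜ ♞ ♝ ♛ ♚ ♝ ♞ ♜
♟ · ♟ ♟ ♟ ♟ ♟ ♟
· ♟ · · · · · ·
· · · · · · · ·
· · · · · · · ·
· ♙ · · · · · ♙
♙ · ♙ ♙ ♙ ♙ ♙ ·
♖ ♘ ♗ ♕ ♔ ♗ ♘ ♖


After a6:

♜ ♞ ♝ ♛ ♚ ♝ ♞ ♜
· · ♟ ♟ ♟ ♟ ♟ ♟
♟ ♟ · · · · · ·
· · · · · · · ·
· · · · · · · ·
· ♙ · · · · · ♙
♙ · ♙ ♙ ♙ ♙ ♙ ·
♖ ♘ ♗ ♕ ♔ ♗ ♘ ♖



  a b c d e f g h
  ─────────────────
8│♜ ♞ ♝ ♛ ♚ ♝ ♞ ♜│8
7│· · ♟ ♟ ♟ ♟ ♟ ♟│7
6│♟ ♟ · · · · · ·│6
5│· · · · · · · ·│5
4│· · · · · · · ·│4
3│· ♙ · · · · · ♙│3
2│♙ · ♙ ♙ ♙ ♙ ♙ ·│2
1│♖ ♘ ♗ ♕ ♔ ♗ ♘ ♖│1
  ─────────────────
  a b c d e f g h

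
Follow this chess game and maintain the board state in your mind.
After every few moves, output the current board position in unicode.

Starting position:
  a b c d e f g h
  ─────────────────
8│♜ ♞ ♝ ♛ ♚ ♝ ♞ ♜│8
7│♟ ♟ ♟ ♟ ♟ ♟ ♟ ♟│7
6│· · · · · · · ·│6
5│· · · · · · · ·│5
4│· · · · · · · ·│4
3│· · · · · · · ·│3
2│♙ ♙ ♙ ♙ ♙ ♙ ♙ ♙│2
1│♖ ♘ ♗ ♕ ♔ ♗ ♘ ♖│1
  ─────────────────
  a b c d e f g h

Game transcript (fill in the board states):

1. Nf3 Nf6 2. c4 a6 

  a b c d e f g h
  ─────────────────
8│♜ ♞ ♝ ♛ ♚ ♝ · ♜│8
7│· ♟ ♟ ♟ ♟ ♟ ♟ ♟│7
6│♟ · · · · ♞ · ·│6
5│· · · · · · · ·│5
4│· · ♙ · · · · ·│4
3│· · · · · ♘ · ·│3
2│♙ ♙ · ♙ ♙ ♙ ♙ ♙│2
1│♖ ♘ ♗ ♕ ♔ ♗ · ♖│1
  ─────────────────
  a b c d e f g h

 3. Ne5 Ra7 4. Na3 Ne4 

  a b c d e f g h
  ─────────────────
8│· ♞ ♝ ♛ ♚ ♝ · ♜│8
7│♜ ♟ ♟ ♟ ♟ ♟ ♟ ♟│7
6│♟ · · · · · · ·│6
5│· · · · ♘ · · ·│5
4│· · ♙ · ♞ · · ·│4
3│♘ · · · · · · ·│3
2│♙ ♙ · ♙ ♙ ♙ ♙ ♙│2
1│♖ · ♗ ♕ ♔ ♗ · ♖│1
  ─────────────────
  a b c d e f g h

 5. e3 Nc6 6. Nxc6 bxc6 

  a b c d e f g h
  ─────────────────
8│· · ♝ ♛ ♚ ♝ · ♜│8
7│♜ · ♟ ♟ ♟ ♟ ♟ ♟│7
6│♟ · ♟ · · · · ·│6
5│· · · · · · · ·│5
4│· · ♙ · ♞ · · ·│4
3│♘ · · · ♙ · · ·│3
2│♙ ♙ · ♙ · ♙ ♙ ♙│2
1│♖ · ♗ ♕ ♔ ♗ · ♖│1
  ─────────────────
  a b c d e f g h

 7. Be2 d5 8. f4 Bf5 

  a b c d e f g h
  ─────────────────
8│· · · ♛ ♚ ♝ · ♜│8
7│♜ · ♟ · ♟ ♟ ♟ ♟│7
6│♟ · ♟ · · · · ·│6
5│· · · ♟ · ♝ · ·│5
4│· · ♙ · ♞ ♙ · ·│4
3│♘ · · · ♙ · · ·│3
2│♙ ♙ · ♙ ♗ · ♙ ♙│2
1│♖ · ♗ ♕ ♔ · · ♖│1
  ─────────────────
  a b c d e f g h

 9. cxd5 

  a b c d e f g h
  ─────────────────
8│· · · ♛ ♚ ♝ · ♜│8
7│♜ · ♟ · ♟ ♟ ♟ ♟│7
6│♟ · ♟ · · · · ·│6
5│· · · ♙ · ♝ · ·│5
4│· · · · ♞ ♙ · ·│4
3│♘ · · · ♙ · · ·│3
2│♙ ♙ · ♙ ♗ · ♙ ♙│2
1│♖ · ♗ ♕ ♔ · · ♖│1
  ─────────────────
  a b c d e f g h


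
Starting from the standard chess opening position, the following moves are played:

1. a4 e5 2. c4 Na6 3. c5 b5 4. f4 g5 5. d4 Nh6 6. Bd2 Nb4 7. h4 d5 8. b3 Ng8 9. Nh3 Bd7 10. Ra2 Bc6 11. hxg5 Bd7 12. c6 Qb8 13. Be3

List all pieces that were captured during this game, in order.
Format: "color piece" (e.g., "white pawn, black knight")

Tracking captures:
  hxg5: captured black pawn

black pawn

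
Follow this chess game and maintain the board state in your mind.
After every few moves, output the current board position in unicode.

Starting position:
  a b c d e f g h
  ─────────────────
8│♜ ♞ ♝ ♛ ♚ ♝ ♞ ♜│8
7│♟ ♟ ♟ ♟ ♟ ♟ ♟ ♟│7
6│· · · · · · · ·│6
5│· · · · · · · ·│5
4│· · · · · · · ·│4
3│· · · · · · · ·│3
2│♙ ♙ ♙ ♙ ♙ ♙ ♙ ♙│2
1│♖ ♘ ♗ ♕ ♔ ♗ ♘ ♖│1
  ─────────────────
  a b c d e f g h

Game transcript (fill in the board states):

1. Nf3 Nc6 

  a b c d e f g h
  ─────────────────
8│♜ · ♝ ♛ ♚ ♝ ♞ ♜│8
7│♟ ♟ ♟ ♟ ♟ ♟ ♟ ♟│7
6│· · ♞ · · · · ·│6
5│· · · · · · · ·│5
4│· · · · · · · ·│4
3│· · · · · ♘ · ·│3
2│♙ ♙ ♙ ♙ ♙ ♙ ♙ ♙│2
1│♖ ♘ ♗ ♕ ♔ ♗ · ♖│1
  ─────────────────
  a b c d e f g h

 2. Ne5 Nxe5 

  a b c d e f g h
  ─────────────────
8│♜ · ♝ ♛ ♚ ♝ ♞ ♜│8
7│♟ ♟ ♟ ♟ ♟ ♟ ♟ ♟│7
6│· · · · · · · ·│6
5│· · · · ♞ · · ·│5
4│· · · · · · · ·│4
3│· · · · · · · ·│3
2│♙ ♙ ♙ ♙ ♙ ♙ ♙ ♙│2
1│♖ ♘ ♗ ♕ ♔ ♗ · ♖│1
  ─────────────────
  a b c d e f g h

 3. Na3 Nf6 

  a b c d e f g h
  ─────────────────
8│♜ · ♝ ♛ ♚ ♝ · ♜│8
7│♟ ♟ ♟ ♟ ♟ ♟ ♟ ♟│7
6│· · · · · ♞ · ·│6
5│· · · · ♞ · · ·│5
4│· · · · · · · ·│4
3│♘ · · · · · · ·│3
2│♙ ♙ ♙ ♙ ♙ ♙ ♙ ♙│2
1│♖ · ♗ ♕ ♔ ♗ · ♖│1
  ─────────────────
  a b c d e f g h

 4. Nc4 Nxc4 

  a b c d e f g h
  ─────────────────
8│♜ · ♝ ♛ ♚ ♝ · ♜│8
7│♟ ♟ ♟ ♟ ♟ ♟ ♟ ♟│7
6│· · · · · ♞ · ·│6
5│· · · · · · · ·│5
4│· · ♞ · · · · ·│4
3│· · · · · · · ·│3
2│♙ ♙ ♙ ♙ ♙ ♙ ♙ ♙│2
1│♖ · ♗ ♕ ♔ ♗ · ♖│1
  ─────────────────
  a b c d e f g h

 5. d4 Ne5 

  a b c d e f g h
  ─────────────────
8│♜ · ♝ ♛ ♚ ♝ · ♜│8
7│♟ ♟ ♟ ♟ ♟ ♟ ♟ ♟│7
6│· · · · · ♞ · ·│6
5│· · · · ♞ · · ·│5
4│· · · ♙ · · · ·│4
3│· · · · · · · ·│3
2│♙ ♙ ♙ · ♙ ♙ ♙ ♙│2
1│♖ · ♗ ♕ ♔ ♗ · ♖│1
  ─────────────────
  a b c d e f g h



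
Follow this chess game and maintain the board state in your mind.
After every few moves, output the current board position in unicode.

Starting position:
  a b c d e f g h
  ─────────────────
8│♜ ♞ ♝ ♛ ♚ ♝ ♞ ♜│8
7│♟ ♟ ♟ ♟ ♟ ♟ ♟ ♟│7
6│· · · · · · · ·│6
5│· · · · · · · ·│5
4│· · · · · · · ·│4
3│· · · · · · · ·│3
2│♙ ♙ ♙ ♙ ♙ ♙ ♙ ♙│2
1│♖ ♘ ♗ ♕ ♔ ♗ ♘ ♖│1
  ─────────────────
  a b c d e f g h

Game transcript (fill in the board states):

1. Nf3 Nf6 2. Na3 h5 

  a b c d e f g h
  ─────────────────
8│♜ ♞ ♝ ♛ ♚ ♝ · ♜│8
7│♟ ♟ ♟ ♟ ♟ ♟ ♟ ·│7
6│· · · · · ♞ · ·│6
5│· · · · · · · ♟│5
4│· · · · · · · ·│4
3│♘ · · · · ♘ · ·│3
2│♙ ♙ ♙ ♙ ♙ ♙ ♙ ♙│2
1│♖ · ♗ ♕ ♔ ♗ · ♖│1
  ─────────────────
  a b c d e f g h

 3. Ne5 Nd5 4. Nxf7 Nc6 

  a b c d e f g h
  ─────────────────
8│♜ · ♝ ♛ ♚ ♝ · ♜│8
7│♟ ♟ ♟ ♟ ♟ ♘ ♟ ·│7
6│· · ♞ · · · · ·│6
5│· · · ♞ · · · ♟│5
4│· · · · · · · ·│4
3│♘ · · · · · · ·│3
2│♙ ♙ ♙ ♙ ♙ ♙ ♙ ♙│2
1│♖ · ♗ ♕ ♔ ♗ · ♖│1
  ─────────────────
  a b c d e f g h

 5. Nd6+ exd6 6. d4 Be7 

  a b c d e f g h
  ─────────────────
8│♜ · ♝ ♛ ♚ · · ♜│8
7│♟ ♟ ♟ ♟ ♝ · ♟ ·│7
6│· · ♞ ♟ · · · ·│6
5│· · · ♞ · · · ♟│5
4│· · · ♙ · · · ·│4
3│♘ · · · · · · ·│3
2│♙ ♙ ♙ · ♙ ♙ ♙ ♙│2
1│♖ · ♗ ♕ ♔ ♗ · ♖│1
  ─────────────────
  a b c d e f g h

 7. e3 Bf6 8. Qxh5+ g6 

  a b c d e f g h
  ─────────────────
8│♜ · ♝ ♛ ♚ · · ♜│8
7│♟ ♟ ♟ ♟ · · · ·│7
6│· · ♞ ♟ · ♝ ♟ ·│6
5│· · · ♞ · · · ♕│5
4│· · · ♙ · · · ·│4
3│♘ · · · ♙ · · ·│3
2│♙ ♙ ♙ · · ♙ ♙ ♙│2
1│♖ · ♗ · ♔ ♗ · ♖│1
  ─────────────────
  a b c d e f g h



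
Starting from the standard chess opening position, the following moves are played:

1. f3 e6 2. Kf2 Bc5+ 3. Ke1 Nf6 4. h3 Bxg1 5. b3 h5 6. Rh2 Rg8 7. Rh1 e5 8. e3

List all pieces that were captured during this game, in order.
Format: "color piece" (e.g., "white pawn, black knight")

Tracking captures:
  Bxg1: captured white knight

white knight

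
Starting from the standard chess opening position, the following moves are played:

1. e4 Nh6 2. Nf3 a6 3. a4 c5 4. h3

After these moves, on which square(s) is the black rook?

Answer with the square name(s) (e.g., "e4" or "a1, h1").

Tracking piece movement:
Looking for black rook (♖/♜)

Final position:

  a b c d e f g h
  ─────────────────
8│♜ ♞ ♝ ♛ ♚ ♝ · ♜│8
7│· ♟ · ♟ ♟ ♟ ♟ ♟│7
6│♟ · · · · · · ♞│6
5│· · ♟ · · · · ·│5
4│♙ · · · ♙ · · ·│4
3│· · · · · ♘ · ♙│3
2│· ♙ ♙ ♙ · ♙ ♙ ·│2
1│♖ ♘ ♗ ♕ ♔ ♗ · ♖│1
  ─────────────────
  a b c d e f g h


a8, h8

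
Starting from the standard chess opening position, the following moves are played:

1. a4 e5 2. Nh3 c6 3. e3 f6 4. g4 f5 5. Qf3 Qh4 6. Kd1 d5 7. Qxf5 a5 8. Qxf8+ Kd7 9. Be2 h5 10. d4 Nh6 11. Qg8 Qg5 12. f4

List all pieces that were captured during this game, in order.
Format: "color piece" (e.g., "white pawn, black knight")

Tracking captures:
  Qxf5: captured black pawn
  Qxf8+: captured black bishop

black pawn, black bishop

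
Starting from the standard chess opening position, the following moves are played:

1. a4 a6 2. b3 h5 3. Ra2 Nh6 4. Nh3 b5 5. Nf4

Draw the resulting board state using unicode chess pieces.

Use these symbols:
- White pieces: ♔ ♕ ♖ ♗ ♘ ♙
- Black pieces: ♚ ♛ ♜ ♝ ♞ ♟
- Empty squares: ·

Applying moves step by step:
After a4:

♜ ♞ ♝ ♛ ♚ ♝ ♞ ♜
♟ ♟ ♟ ♟ ♟ ♟ ♟ ♟
· · · · · · · ·
· · · · · · · ·
♙ · · · · · · ·
· · · · · · · ·
· ♙ ♙ ♙ ♙ ♙ ♙ ♙
♖ ♘ ♗ ♕ ♔ ♗ ♘ ♖


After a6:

♜ ♞ ♝ ♛ ♚ ♝ ♞ ♜
· ♟ ♟ ♟ ♟ ♟ ♟ ♟
♟ · · · · · · ·
· · · · · · · ·
♙ · · · · · · ·
· · · · · · · ·
· ♙ ♙ ♙ ♙ ♙ ♙ ♙
♖ ♘ ♗ ♕ ♔ ♗ ♘ ♖


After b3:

♜ ♞ ♝ ♛ ♚ ♝ ♞ ♜
· ♟ ♟ ♟ ♟ ♟ ♟ ♟
♟ · · · · · · ·
· · · · · · · ·
♙ · · · · · · ·
· ♙ · · · · · ·
· · ♙ ♙ ♙ ♙ ♙ ♙
♖ ♘ ♗ ♕ ♔ ♗ ♘ ♖


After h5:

♜ ♞ ♝ ♛ ♚ ♝ ♞ ♜
· ♟ ♟ ♟ ♟ ♟ ♟ ·
♟ · · · · · · ·
· · · · · · · ♟
♙ · · · · · · ·
· ♙ · · · · · ·
· · ♙ ♙ ♙ ♙ ♙ ♙
♖ ♘ ♗ ♕ ♔ ♗ ♘ ♖


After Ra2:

♜ ♞ ♝ ♛ ♚ ♝ ♞ ♜
· ♟ ♟ ♟ ♟ ♟ ♟ ·
♟ · · · · · · ·
· · · · · · · ♟
♙ · · · · · · ·
· ♙ · · · · · ·
♖ · ♙ ♙ ♙ ♙ ♙ ♙
· ♘ ♗ ♕ ♔ ♗ ♘ ♖


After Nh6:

♜ ♞ ♝ ♛ ♚ ♝ · ♜
· ♟ ♟ ♟ ♟ ♟ ♟ ·
♟ · · · · · · ♞
· · · · · · · ♟
♙ · · · · · · ·
· ♙ · · · · · ·
♖ · ♙ ♙ ♙ ♙ ♙ ♙
· ♘ ♗ ♕ ♔ ♗ ♘ ♖


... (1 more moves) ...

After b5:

♜ ♞ ♝ ♛ ♚ ♝ · ♜
· · ♟ ♟ ♟ ♟ ♟ ·
♟ · · · · · · ♞
· ♟ · · · · · ♟
♙ · · · · · · ·
· ♙ · · · · · ♘
♖ · ♙ ♙ ♙ ♙ ♙ ♙
· ♘ ♗ ♕ ♔ ♗ · ♖


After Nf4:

♜ ♞ ♝ ♛ ♚ ♝ · ♜
· · ♟ ♟ ♟ ♟ ♟ ·
♟ · · · · · · ♞
· ♟ · · · · · ♟
♙ · · · · ♘ · ·
· ♙ · · · · · ·
♖ · ♙ ♙ ♙ ♙ ♙ ♙
· ♘ ♗ ♕ ♔ ♗ · ♖



  a b c d e f g h
  ─────────────────
8│♜ ♞ ♝ ♛ ♚ ♝ · ♜│8
7│· · ♟ ♟ ♟ ♟ ♟ ·│7
6│♟ · · · · · · ♞│6
5│· ♟ · · · · · ♟│5
4│♙ · · · · ♘ · ·│4
3│· ♙ · · · · · ·│3
2│♖ · ♙ ♙ ♙ ♙ ♙ ♙│2
1│· ♘ ♗ ♕ ♔ ♗ · ♖│1
  ─────────────────
  a b c d e f g h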